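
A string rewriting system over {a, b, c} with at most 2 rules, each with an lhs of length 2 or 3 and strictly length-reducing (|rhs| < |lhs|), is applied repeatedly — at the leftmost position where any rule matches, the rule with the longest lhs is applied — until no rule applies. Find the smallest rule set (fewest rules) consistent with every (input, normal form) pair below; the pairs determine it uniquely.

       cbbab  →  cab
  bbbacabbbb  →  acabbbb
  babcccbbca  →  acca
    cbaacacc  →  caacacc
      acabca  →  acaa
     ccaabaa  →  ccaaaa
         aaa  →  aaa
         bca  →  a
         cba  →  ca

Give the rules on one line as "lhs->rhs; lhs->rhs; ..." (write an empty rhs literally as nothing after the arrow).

ba->a; bc->

  | cbbab => cbab => cab
  | bbbacabbbb => bbacabbbb => bacabbbb => acabbbb
  | babcccbbca => abcccbbca => accbbca => accba => acca
  | cbaacacc => caacacc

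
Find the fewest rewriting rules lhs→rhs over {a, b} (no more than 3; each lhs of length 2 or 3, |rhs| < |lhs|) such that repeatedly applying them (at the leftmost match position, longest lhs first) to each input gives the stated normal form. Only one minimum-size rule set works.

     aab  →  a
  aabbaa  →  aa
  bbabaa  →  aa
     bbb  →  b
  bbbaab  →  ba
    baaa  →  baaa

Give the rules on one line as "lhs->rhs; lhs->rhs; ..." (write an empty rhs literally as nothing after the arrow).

ab->; bb->

  | aab => a
  | aabbaa => abaa => aa
  | bbabaa => abaa => aa
  | bbb => b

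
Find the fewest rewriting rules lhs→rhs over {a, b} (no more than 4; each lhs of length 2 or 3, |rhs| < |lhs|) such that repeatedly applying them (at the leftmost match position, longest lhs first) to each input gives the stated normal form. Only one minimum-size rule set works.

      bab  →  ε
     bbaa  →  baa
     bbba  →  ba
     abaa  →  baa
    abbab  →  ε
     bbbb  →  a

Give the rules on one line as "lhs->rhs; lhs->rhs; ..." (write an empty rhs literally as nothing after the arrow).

  | bab => ε
  | bbaa => baa
  | bbba => aba => ba
  | abaa => baa

ab->b; bab->; bb->a; bba->ba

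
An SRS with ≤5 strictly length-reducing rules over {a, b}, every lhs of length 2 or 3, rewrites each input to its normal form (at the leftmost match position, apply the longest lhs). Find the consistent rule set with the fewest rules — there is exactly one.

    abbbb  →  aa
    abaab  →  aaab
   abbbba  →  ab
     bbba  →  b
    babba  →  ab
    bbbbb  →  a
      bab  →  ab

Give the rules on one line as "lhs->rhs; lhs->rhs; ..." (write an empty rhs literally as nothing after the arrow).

ba->a; bb->a; bba->b; bbb->bb

  | abbbb => abbb => abb => aa
  | abaab => aaab
  | abbbba => abbba => abba => ab
  | bbba => bba => b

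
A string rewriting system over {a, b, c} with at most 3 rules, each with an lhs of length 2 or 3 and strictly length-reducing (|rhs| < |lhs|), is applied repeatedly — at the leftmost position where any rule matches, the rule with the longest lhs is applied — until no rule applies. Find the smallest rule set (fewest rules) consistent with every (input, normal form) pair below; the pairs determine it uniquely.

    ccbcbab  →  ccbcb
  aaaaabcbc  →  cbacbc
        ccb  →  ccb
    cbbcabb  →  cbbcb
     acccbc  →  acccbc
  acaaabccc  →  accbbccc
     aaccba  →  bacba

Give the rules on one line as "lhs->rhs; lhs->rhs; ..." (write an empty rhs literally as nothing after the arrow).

aaa->cb; aac->ba; ab->

  | ccbcbab => ccbcb
  | aaaaabcbc => cbaabcbc => cbacbc
  | ccb
  | cbbcabb => cbbcb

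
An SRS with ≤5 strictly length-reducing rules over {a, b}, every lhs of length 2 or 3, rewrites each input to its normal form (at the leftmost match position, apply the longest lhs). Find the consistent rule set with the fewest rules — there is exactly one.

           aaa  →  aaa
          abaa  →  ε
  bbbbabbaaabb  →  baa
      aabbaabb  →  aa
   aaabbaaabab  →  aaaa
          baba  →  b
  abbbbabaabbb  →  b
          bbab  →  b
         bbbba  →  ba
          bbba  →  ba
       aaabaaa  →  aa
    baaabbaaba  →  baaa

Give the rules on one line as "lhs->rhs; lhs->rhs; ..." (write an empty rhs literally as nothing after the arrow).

  | aaa
  | abaa => aba => ab => ε
  | bbbbabbaaabb => bbbabbaaabb => bbabbaaabb => babbaaabb => baaabb => baa
  | aabbaabb => aaabb => aa

ab->; aba->ab; abb->; bb->b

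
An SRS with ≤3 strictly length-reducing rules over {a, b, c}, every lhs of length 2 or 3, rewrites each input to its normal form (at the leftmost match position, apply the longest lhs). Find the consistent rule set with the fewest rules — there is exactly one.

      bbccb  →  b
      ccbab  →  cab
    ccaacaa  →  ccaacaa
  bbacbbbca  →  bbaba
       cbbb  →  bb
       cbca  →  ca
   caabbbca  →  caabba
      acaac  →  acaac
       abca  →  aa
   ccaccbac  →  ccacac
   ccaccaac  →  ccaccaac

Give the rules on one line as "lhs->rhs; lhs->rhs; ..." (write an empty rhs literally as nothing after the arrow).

  | bbccb => bcb => b
  | ccbab => cab
  | ccaacaa
  | bbacbbbca => bbabbca => bbaba

bc->; cb->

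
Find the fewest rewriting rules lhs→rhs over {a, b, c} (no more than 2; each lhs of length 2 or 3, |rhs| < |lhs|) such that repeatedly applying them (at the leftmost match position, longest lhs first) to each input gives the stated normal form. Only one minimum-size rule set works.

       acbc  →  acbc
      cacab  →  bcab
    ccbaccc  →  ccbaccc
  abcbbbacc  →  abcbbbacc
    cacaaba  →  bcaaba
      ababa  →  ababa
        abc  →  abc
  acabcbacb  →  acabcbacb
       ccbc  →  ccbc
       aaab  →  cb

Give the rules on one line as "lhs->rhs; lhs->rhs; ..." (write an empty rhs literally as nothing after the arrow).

aaa->c; cac->bc

  | acbc
  | cacab => bcab
  | ccbaccc
  | abcbbbacc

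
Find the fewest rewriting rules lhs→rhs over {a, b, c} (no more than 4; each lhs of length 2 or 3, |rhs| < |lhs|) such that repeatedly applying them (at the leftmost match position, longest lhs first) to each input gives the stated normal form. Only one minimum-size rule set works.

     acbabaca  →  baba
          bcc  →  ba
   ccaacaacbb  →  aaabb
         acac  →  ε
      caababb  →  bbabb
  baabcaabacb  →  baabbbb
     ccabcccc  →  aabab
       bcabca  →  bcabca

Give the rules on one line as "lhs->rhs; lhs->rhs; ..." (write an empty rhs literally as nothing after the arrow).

  | acbabaca => babaca => baba
  | bcc => ba
  | ccaacaacbb => aaacaacbb => aaaacbb => aaabb
  | acac => ac => ε

ac->; acc->ab; caa->b; cc->a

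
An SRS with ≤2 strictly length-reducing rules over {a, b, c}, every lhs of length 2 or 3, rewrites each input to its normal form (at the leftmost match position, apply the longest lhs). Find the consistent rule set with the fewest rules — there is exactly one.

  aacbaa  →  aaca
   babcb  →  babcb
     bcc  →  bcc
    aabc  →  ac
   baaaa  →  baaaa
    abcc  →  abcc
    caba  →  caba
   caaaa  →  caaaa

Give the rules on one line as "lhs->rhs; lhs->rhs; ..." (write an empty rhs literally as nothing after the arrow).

  | aacbaa => aaca
  | babcb
  | bcc
  | aabc => ac

aab->a; cba->c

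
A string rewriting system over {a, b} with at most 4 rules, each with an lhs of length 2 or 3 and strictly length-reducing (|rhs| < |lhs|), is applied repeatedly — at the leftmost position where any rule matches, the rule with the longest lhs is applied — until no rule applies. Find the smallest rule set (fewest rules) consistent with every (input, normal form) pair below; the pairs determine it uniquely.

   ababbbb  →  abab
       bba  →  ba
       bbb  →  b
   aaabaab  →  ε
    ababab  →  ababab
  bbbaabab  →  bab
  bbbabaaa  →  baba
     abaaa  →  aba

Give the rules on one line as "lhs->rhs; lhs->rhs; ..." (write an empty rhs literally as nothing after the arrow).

  | ababbbb => ababbb => ababb => abab
  | bba => ba
  | bbb => bb => b
  | aaabaab => aabaab => aab => ε

aa->a; aab->; bb->b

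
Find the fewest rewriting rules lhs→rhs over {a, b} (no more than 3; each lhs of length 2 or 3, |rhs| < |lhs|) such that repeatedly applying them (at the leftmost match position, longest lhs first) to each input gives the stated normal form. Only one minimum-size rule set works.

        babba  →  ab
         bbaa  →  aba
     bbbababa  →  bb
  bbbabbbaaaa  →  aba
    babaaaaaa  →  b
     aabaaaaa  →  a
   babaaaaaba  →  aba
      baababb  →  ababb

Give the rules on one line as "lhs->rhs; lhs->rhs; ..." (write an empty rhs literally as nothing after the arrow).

aa->b; baa->a; bba->ab

  | babba => baab => ab
  | bbaa => aba
  | bbbababa => babbaba => baabba => abba => aab => bb
  | bbbabbbaaaa => babbbbaaaa => babbabaaa => baabbaaa => abbaaa => aabaa => bbaa => aba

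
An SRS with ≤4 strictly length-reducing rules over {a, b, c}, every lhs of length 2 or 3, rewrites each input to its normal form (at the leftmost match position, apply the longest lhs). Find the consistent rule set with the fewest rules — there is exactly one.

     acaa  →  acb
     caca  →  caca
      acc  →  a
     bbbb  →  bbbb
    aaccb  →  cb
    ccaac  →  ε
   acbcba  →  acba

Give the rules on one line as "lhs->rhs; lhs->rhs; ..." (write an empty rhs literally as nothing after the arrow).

aa->b; bc->; cc->

  | acaa => acb
  | caca
  | acc => a
  | bbbb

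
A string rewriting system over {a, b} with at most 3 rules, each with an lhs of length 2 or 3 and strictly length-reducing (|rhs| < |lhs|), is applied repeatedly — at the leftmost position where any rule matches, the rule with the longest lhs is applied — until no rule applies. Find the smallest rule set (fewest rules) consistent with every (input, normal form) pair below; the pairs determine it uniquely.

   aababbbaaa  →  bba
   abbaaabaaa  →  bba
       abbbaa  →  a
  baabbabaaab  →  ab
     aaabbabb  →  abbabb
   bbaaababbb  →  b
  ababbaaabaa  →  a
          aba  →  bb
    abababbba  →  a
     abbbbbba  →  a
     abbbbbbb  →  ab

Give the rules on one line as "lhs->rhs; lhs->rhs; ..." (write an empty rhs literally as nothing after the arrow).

  | aababbbaaa => ababbbaaa => bbbbbaaa => bbaaa => bbaa => bba
  | abbaaabaaa => abbaabaaa => abbabaaa => abbbbaa => abaa => bba
  | abbbaa => aaa => aa => a
  | baabbabaaab => babbabaaab => babbbbaab => babaab => bbbab => ab

aa->a; aba->bb; bbb->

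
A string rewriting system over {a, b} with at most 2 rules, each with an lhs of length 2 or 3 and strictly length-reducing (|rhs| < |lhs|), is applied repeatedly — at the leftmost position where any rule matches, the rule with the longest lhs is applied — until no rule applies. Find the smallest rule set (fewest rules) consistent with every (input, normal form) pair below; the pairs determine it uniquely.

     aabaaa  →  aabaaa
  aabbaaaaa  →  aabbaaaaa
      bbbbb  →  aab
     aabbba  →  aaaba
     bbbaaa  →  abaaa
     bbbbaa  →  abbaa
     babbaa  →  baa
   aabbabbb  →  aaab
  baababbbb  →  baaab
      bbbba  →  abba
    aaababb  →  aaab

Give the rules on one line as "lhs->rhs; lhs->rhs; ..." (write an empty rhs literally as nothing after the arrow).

  | aabaaa
  | aabbaaaaa
  | bbbbb => abbb => aab
  | aabbba => aaaba

bab->; bbb->ab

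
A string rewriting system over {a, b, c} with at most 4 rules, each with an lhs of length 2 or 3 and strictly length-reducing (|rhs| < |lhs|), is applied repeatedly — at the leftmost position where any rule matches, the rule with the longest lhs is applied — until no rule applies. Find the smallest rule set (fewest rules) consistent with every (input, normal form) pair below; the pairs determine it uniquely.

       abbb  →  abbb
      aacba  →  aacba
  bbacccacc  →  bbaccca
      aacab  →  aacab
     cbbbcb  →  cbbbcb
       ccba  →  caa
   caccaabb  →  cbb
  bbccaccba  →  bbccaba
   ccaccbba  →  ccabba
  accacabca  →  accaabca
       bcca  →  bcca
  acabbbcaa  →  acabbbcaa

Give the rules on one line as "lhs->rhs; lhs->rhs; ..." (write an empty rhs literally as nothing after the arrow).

  | abbb
  | aacba
  | bbacccacc => bbacccac => bbaccca
  | aacab

aaa->; cac->ca; ccb->ca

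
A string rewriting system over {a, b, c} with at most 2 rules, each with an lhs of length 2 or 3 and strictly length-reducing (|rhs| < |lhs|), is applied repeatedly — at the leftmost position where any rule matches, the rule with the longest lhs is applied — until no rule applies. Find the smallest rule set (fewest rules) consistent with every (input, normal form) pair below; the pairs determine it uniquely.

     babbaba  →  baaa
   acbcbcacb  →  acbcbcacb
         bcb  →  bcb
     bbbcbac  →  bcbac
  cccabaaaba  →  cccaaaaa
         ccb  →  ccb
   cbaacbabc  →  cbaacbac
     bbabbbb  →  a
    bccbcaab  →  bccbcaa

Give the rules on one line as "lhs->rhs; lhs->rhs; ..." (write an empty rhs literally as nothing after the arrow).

ab->a; bb->

  | babbaba => bababa => baaba => baaa
  | acbcbcacb
  | bcb
  | bbbcbac => bcbac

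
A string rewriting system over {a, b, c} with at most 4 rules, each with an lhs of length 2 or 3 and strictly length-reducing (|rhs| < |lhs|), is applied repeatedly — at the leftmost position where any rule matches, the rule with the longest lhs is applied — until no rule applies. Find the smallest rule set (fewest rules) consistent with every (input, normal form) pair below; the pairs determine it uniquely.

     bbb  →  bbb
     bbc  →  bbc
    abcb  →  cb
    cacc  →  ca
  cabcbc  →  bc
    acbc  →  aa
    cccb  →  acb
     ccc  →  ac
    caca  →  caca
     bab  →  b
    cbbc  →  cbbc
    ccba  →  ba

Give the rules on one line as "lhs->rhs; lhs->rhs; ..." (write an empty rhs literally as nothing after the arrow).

  | bbb
  | bbc
  | abcb => cb
  | cacc => ca

ab->; cbc->a; cc->; ccc->ac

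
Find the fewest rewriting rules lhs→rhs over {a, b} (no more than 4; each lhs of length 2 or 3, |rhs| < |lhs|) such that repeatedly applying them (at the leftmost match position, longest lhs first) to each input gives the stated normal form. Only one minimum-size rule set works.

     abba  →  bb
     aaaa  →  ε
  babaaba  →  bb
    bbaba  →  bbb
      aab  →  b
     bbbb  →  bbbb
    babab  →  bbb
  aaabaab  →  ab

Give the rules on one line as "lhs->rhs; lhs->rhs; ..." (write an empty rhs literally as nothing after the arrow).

aa->; abb->bb; ba->b; baa->

  | abba => bba => bb
  | aaaa => aa => ε
  | babaaba => bbaaba => bba => bb
  | bbaba => bbba => bbb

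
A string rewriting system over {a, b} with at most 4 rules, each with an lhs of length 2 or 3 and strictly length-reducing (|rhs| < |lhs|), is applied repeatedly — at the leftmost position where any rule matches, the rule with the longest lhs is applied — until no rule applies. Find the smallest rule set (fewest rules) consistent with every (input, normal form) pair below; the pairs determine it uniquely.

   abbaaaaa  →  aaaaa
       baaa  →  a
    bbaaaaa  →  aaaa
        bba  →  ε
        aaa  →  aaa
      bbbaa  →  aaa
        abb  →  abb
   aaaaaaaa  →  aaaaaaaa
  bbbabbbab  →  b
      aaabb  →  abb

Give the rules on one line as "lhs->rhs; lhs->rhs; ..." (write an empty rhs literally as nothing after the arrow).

aab->b; baa->; bba->; bbb->a

  | abbaaaaa => aaaaa
  | baaa => a
  | bbaaaaa => aaaa
  | bba => ε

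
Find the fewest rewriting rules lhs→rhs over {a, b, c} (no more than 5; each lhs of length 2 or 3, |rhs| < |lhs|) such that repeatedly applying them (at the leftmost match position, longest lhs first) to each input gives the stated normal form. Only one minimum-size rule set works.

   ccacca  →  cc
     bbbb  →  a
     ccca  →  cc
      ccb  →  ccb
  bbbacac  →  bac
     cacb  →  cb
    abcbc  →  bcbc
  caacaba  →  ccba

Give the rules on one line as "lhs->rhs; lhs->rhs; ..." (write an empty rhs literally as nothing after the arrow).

ab->b; bb->a; ca->; caa->cc

  | ccacca => ccca => cc
  | bbbb => abb => bb => a
  | ccca => cc
  | ccb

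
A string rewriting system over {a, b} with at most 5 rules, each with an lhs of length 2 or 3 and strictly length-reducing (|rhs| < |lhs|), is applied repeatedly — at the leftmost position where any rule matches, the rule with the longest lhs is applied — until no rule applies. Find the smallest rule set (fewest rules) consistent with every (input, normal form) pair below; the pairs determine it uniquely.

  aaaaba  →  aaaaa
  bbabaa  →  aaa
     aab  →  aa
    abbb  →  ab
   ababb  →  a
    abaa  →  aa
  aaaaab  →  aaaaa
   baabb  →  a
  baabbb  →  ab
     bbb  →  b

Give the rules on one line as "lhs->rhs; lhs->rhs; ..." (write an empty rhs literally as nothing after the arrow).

  | aaaaba => aaaaa
  | bbabaa => abbaa => aaba => aaa
  | aab => aa
  | abbb => ab

aab->aa; ba->; bb->; bba->ab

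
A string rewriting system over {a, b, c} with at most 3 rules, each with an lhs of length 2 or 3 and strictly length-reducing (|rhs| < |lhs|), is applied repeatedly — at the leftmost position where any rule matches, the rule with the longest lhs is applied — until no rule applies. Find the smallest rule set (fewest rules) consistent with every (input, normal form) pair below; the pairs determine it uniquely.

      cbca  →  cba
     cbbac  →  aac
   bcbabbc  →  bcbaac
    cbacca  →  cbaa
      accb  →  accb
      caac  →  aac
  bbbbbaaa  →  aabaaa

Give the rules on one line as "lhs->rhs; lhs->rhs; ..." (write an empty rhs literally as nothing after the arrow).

bb->a; ca->a

  | cbca => cba
  | cbbac => caac => aac
  | bcbabbc => bcbaac
  | cbacca => cbaca => cbaa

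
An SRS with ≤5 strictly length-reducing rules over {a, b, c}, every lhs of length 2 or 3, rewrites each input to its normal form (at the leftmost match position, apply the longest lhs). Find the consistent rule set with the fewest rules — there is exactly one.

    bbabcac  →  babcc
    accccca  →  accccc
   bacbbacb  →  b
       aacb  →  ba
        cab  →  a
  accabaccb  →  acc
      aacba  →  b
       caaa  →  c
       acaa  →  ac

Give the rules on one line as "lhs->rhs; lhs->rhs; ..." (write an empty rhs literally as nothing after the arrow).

aa->b; bb->b; ca->c; cb->a

  | bbabcac => babcac => babcc
  | accccca => accccc
  | bacbbacb => baabacb => bbbacb => bbacb => bacb => baa => bb => b
  | aacb => bcb => ba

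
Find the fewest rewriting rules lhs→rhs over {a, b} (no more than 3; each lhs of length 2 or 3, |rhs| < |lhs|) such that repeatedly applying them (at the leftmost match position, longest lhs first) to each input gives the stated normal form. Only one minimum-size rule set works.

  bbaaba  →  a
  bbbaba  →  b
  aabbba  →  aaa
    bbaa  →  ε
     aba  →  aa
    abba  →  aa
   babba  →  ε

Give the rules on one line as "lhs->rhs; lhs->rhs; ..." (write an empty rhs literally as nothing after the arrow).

  | bbaaba => baba => a
  | bbbaba => bba => b
  | aabbba => aabba => aaba => aaa
  | bbaa => ba => ε

ab->a; ba->; bab->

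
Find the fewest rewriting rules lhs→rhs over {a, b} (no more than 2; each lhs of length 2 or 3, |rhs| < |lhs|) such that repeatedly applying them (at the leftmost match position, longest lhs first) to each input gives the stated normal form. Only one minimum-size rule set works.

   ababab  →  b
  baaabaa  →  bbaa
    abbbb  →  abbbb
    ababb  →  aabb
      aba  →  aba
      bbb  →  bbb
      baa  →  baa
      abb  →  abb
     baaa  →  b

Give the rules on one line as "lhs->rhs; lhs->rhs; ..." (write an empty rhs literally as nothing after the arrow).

aaa->; bab->ab

  | ababab => aabab => aaab => b
  | baaabaa => bbaa
  | abbbb
  | ababb => aabb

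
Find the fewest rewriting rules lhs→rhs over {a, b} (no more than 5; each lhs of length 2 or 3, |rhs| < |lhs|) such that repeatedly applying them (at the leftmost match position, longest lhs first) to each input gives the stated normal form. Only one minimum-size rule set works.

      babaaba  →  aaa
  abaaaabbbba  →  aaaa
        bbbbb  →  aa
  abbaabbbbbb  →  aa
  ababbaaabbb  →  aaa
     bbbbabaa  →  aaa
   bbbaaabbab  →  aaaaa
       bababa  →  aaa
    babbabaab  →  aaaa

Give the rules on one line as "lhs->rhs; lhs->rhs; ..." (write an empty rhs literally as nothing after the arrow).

  | babaaba => bbaaba => bbaba => bbba => aaa
  | abaaaabbbba => aaaabbbba => aaaabbba => aaaabba => aaaaba => aaaa
  | bbbbb => aabb => aab => aa
  | abbaabbbbbb => abaabbbbbb => aabbbbbb => aabbbbb => aabbbb => aabbb => aabb => aab => aa

ab->a; aba->a; ba->b; bbb->aa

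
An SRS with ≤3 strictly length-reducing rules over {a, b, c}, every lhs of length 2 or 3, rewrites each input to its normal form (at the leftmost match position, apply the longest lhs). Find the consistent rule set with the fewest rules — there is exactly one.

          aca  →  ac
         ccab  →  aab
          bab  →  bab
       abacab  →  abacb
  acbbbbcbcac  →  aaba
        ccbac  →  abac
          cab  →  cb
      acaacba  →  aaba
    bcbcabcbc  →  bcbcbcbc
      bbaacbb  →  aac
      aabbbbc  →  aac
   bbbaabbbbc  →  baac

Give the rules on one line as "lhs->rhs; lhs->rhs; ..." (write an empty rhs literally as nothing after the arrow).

  | aca => ac
  | ccab => aab
  | bab
  | abacab => abacb

bb->; ca->c; cc->a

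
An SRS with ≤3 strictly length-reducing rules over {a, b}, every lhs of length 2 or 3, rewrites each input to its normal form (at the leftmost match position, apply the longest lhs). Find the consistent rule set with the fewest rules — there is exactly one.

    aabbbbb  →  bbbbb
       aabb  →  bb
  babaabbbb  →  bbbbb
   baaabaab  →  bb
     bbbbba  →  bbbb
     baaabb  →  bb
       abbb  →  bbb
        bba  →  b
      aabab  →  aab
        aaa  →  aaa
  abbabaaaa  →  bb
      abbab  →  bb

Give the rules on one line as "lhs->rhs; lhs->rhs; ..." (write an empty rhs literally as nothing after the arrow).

abb->bb; ba->; baa->b

  | aabbbbb => abbbbb => bbbbb
  | aabb => abb => bb
  | babaabbbb => baabbbb => bbbbb
  | baaabaab => babaab => baab => bb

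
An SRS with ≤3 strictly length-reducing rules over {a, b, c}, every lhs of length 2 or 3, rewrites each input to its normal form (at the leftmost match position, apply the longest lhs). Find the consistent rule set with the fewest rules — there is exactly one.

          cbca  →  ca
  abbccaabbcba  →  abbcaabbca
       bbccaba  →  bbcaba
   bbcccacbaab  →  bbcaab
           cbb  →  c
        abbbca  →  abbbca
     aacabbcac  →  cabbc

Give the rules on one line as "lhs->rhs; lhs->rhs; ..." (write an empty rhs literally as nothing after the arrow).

  | cbca => cca => ca
  | abbccaabbcba => abbcaabbcba => abbcaabbca
  | bbccaba => bbcaba
  | bbcccacbaab => bbccacbaab => bbcacbaab => bbccbaab => bbcbaab => bbcaab

ac->c; cb->c; cc->c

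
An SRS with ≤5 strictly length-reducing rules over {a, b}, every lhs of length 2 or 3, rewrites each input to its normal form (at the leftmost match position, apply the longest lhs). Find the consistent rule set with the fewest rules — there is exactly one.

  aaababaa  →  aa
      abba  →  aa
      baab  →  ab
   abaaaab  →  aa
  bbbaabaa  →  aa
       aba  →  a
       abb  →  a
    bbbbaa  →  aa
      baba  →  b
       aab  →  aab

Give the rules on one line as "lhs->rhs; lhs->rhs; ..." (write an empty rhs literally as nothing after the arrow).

aaa->b; ba->; bab->aa; bb->

  | aaababaa => bbabaa => abaa => aa
  | abba => aa
  | baab => ab
  | abaaaab => aaaab => bab => aa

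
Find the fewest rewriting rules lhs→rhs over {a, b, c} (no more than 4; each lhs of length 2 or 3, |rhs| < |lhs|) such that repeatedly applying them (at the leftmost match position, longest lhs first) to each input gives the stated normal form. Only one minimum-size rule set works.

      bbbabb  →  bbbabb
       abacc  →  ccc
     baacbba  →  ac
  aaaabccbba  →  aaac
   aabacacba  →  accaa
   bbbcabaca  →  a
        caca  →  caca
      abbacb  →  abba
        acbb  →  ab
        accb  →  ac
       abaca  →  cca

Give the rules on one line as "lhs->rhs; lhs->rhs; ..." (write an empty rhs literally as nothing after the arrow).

aba->c; baa->aa; bc->; cb->

  | bbbabb
  | abacc => ccc
  | baacbba => aacbba => aaba => ac
  | aaaabccbba => aaaacbba => aaaaba => aaac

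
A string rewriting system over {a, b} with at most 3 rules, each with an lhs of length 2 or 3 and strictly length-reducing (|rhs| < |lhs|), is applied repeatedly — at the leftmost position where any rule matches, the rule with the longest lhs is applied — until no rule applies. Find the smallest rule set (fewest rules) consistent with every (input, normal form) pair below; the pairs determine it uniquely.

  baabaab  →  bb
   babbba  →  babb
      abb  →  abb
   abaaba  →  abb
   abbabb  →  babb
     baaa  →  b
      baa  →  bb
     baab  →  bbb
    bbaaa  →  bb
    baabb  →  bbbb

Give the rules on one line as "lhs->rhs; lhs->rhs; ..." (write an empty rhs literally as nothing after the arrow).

  | baabaab => bbbaab => baaab => bbab => aab => bb
  | babbba => babaa => babb
  | abb
  | abaaba => abbba => abaa => abb

aa->b; bba->aa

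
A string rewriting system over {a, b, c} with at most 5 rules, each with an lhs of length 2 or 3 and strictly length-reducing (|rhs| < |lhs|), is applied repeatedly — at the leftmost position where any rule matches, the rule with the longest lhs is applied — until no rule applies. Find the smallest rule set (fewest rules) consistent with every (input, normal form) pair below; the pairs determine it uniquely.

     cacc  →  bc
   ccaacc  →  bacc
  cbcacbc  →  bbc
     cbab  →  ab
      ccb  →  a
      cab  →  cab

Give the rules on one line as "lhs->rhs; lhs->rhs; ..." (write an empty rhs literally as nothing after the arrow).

cac->b; cb->; cca->b; ccb->a

  | cacc => bc
  | ccaacc => bacc
  | cbcacbc => cacbc => bbc
  | cbab => ab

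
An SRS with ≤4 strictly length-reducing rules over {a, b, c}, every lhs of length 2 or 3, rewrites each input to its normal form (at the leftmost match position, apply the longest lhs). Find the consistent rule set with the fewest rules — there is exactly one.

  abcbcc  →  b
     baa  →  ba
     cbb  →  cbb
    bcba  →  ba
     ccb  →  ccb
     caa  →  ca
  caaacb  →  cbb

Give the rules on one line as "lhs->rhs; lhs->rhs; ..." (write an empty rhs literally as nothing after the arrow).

aa->a; ac->b; bc->

  | abcbcc => abcc => ac => b
  | baa => ba
  | cbb
  | bcba => ba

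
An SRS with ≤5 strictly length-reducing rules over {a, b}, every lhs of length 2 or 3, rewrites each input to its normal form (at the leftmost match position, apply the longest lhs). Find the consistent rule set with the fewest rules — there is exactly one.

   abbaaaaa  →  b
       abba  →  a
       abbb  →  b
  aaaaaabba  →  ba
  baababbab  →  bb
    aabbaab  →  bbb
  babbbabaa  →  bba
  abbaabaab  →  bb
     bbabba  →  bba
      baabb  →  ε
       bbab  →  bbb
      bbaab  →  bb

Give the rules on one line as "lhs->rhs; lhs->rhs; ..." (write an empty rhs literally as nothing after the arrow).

aa->b; ab->b; abb->; baa->a

  | abbaaaaa => aaaaa => baaa => aa => b
  | abba => a
  | abbb => b
  | aaaaaabba => baaaabba => aaabba => babba => ba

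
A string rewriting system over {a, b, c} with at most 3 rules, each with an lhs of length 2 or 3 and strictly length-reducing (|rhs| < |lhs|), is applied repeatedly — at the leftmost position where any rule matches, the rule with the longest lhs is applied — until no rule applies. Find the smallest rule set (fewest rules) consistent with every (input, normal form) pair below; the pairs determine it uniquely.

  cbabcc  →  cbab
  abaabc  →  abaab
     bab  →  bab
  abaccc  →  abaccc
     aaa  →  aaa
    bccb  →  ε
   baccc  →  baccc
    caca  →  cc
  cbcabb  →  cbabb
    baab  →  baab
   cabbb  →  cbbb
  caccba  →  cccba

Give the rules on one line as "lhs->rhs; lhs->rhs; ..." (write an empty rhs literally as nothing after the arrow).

  | cbabcc => cbabc => cbab
  | abaabc => abaab
  | bab
  | abaccc

bc->b; bcb->; ca->c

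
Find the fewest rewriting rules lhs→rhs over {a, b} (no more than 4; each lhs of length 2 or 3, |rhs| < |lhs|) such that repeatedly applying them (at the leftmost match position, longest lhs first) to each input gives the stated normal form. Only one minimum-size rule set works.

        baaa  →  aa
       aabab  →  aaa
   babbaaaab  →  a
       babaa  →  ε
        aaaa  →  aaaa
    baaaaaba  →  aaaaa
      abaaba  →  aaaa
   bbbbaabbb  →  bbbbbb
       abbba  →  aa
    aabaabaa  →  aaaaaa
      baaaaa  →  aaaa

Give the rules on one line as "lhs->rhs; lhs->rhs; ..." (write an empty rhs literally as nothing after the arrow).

  | baaa => aa
  | aabab => aaab => aaa
  | babbaaaab => bbbaaaab => bbaaab => baab => ab => a
  | babaa => bbaa => ba => ε

ab->a; ba->; bab->bb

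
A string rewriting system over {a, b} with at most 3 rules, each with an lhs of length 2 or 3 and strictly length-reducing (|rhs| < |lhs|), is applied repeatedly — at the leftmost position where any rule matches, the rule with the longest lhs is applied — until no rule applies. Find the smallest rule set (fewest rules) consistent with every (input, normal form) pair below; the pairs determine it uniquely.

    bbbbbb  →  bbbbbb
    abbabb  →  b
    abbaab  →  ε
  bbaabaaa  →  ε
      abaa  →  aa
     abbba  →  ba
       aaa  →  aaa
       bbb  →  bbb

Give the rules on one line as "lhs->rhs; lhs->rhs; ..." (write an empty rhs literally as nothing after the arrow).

  | bbbbbb
  | abbabb => baabb => abbb => bab => b
  | abbaab => baaab => abab => ab => ε
  | bbaabaaa => babbaaa => bbaaaa => babaa => baa => ab => ε

ab->; abb->ba; baa->ab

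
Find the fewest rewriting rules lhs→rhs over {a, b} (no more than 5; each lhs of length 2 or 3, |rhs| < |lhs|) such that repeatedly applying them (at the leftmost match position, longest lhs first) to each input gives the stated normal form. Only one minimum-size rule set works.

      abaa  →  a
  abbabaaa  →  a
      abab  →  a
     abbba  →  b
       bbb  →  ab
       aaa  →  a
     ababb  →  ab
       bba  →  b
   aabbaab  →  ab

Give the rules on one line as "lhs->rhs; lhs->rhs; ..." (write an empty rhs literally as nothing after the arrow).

aa->b; ba->a; bb->a; bba->b

  | abaa => aaa => ba => a
  | abbabaaa => abbaaa => abaa => aaa => ba => a
  | abab => aab => bb => a
  | abbba => aaba => bba => b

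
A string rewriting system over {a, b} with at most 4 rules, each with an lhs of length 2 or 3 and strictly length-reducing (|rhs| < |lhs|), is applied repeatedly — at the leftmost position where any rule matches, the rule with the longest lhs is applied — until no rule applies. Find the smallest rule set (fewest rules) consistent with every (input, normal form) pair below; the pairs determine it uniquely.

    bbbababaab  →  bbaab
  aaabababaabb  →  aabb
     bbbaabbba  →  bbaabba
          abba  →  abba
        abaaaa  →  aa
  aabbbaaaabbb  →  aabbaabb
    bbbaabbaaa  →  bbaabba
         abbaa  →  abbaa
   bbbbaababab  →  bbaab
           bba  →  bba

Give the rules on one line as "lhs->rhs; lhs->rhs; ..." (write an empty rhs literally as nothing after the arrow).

aaa->a; aba->a; bbb->bb

  | bbbababaab => bbababaab => bbabaab => bbaab
  | aaabababaabb => abababaabb => ababaabb => abaabb => aabb
  | bbbaabbba => bbaabbba => bbaabba
  | abba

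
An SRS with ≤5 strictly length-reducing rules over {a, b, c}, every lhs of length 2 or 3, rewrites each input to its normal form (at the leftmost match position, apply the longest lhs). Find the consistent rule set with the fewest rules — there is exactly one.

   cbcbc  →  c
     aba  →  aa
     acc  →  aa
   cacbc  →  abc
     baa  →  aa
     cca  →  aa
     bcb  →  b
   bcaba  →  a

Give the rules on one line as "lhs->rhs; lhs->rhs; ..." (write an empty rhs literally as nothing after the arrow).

  | cbcbc => cbc => c
  | aba => aa
  | acc => aa
  | cacbc => ccbc => abc

ba->a; ca->c; cb->; cc->a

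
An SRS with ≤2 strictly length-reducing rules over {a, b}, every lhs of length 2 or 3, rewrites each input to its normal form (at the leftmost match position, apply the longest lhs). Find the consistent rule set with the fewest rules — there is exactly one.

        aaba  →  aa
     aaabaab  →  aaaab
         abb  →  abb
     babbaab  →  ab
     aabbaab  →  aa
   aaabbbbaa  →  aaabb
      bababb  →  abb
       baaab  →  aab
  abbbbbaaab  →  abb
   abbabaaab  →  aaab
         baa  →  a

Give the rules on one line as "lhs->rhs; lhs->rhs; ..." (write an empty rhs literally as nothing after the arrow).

ba->; bab->

  | aaba => aa
  | aaabaab => aaaab
  | abb
  | babbaab => baab => ab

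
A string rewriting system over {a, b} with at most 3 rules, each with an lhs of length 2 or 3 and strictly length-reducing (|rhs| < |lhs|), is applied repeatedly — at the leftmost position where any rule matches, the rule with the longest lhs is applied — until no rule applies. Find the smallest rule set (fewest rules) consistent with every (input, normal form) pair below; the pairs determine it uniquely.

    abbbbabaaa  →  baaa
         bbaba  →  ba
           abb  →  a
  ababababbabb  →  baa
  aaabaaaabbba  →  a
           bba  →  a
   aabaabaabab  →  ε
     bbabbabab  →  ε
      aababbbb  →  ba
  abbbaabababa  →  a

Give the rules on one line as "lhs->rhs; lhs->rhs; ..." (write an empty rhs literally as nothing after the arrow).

  | abbbbabaaa => abbabaaa => aabaaa => abaaa => baaa
  | bbaba => aba => ba
  | abb => a
  | ababababbabb => babababbabb => bbababbabb => ababbabb => babbabb => baabb => baa

ab->b; abb->a; bb->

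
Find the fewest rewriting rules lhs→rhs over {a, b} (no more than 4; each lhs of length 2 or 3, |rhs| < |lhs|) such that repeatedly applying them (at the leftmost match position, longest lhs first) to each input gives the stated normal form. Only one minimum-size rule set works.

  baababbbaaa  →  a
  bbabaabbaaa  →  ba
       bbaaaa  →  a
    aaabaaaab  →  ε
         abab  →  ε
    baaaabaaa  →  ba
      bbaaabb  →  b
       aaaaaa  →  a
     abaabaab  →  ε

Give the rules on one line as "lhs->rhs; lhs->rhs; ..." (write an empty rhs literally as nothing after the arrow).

aa->a; ab->; bb->a

  | baababbbaaa => bababbbaaa => babbbaaa => bbbaaa => abaaa => aaa => aa => a
  | bbabaabbaaa => aabaabbaaa => abaabbaaa => aabbaaa => abbaaa => baaa => baa => ba
  | bbaaaa => aaaaa => aaaa => aaa => aa => a
  | aaabaaaab => aabaaaab => abaaaab => aaaab => aaab => aab => ab => ε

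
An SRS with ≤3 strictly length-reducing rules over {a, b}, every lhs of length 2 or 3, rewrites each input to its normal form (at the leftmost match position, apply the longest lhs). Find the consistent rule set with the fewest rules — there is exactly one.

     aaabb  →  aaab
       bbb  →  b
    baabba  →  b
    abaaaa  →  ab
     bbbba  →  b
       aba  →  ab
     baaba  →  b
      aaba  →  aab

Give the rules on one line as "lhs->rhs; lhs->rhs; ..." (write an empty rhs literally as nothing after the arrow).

  | aaabb => aaab
  | bbb => bb => b
  | baabba => babba => bbba => bba => ba => b
  | abaaaa => abaaa => abaa => aba => ab

ba->b; bb->b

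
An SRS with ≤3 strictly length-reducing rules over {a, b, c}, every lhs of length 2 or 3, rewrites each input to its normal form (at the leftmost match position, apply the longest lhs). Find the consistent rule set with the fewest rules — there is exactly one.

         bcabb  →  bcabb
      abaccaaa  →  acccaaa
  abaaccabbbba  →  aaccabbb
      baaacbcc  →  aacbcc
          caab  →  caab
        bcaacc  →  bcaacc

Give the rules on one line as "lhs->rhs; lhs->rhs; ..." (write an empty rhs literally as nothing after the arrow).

  | bcabb
  | abaccaaa => acccaaa
  | abaaccabbbba => aaccabbbba => aaccabbb
  | baaacbcc => aacbcc

ba->; bac->cc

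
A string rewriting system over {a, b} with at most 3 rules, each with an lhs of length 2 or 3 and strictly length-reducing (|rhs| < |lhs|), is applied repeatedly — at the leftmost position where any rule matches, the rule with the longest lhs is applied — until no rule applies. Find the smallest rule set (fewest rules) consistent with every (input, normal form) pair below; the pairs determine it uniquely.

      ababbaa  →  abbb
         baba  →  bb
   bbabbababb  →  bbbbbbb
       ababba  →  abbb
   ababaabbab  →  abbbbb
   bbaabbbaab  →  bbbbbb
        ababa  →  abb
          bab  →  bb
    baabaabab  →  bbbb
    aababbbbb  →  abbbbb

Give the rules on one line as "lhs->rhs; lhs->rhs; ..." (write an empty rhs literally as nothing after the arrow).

  | ababbaa => abbbaa => abbba => abbb
  | baba => bba => bb
  | bbabbababb => bbbbababb => bbbbbabb => bbbbbbb
  | ababba => abbba => abbb

aab->; ba->b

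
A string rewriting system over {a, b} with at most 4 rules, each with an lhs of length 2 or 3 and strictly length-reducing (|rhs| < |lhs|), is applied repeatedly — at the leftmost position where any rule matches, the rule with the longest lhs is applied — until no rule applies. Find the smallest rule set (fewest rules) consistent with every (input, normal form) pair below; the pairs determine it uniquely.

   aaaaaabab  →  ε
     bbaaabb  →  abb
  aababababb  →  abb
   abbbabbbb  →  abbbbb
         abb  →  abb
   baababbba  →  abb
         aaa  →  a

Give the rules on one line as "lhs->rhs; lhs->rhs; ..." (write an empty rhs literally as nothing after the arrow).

  | aaaaaabab => aaaabab => aabab => bab => ε
  | bbaaabb => baabb => abb
  | aababababb => babababb => ababb => abb
  | abbbabbbb => abbbbb

aa->; aba->a; ba->; bab->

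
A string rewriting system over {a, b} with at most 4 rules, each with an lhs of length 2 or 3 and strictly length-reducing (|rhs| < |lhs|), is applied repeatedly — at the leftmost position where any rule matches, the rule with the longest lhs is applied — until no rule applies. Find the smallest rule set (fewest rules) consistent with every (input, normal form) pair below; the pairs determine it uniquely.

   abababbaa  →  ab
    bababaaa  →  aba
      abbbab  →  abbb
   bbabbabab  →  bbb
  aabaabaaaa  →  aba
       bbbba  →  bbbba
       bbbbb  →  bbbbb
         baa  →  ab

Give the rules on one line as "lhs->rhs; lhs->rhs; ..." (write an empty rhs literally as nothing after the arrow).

aab->ba; baa->ab; bab->b

  | abababbaa => ababbaa => abbaa => abab => ab
  | bababaaa => babaaa => baaa => aba
  | abbbab => abbb
  | bbabbabab => bbbabab => bbbab => bbb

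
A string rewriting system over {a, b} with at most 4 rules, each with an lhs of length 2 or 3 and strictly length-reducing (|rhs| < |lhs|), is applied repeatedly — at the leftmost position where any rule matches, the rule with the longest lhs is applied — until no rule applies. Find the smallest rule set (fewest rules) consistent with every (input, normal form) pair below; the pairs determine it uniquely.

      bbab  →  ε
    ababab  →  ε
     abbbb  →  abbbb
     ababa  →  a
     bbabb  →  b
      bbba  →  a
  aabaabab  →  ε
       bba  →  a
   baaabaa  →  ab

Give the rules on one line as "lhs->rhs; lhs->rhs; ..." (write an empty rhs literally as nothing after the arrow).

aba->b; ba->a; bab->; bba->ba

  | bbab => bab => ε
  | ababab => bbab => bab => ε
  | abbbb
  | ababa => bba => ba => a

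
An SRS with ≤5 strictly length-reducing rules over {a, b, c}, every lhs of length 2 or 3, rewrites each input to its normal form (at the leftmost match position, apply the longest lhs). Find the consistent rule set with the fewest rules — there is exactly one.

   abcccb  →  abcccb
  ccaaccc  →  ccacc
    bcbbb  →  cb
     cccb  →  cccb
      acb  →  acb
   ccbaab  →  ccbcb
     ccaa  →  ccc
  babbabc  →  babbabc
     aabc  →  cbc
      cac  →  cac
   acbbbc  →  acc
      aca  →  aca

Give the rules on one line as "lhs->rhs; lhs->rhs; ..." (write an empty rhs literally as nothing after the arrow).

  | abcccb
  | ccaaccc => ccacc
  | bcbbb => bbbb => cb
  | cccb

aa->c; aac->a; bbb->c; cbb->bb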